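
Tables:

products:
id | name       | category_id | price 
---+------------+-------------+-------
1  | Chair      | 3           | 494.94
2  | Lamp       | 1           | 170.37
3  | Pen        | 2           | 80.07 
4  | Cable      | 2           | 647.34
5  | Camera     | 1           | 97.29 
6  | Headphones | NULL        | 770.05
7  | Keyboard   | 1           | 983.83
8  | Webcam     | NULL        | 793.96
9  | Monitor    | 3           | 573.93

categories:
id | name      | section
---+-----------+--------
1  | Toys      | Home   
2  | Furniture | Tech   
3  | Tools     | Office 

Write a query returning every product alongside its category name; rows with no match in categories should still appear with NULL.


LEFT JOIN keeps every row from products (the left table); where category_id has no match in categories, the category columns become NULL. Walk through each product:
  - product 1 (Chair): category_id=3 -> matches Tools
  - product 2 (Lamp): category_id=1 -> matches Toys
  - product 3 (Pen): category_id=2 -> matches Furniture
  - product 4 (Cable): category_id=2 -> matches Furniture
  - product 5 (Camera): category_id=1 -> matches Toys
  - product 6 (Headphones): category_id=NULL, no match -> kept with NULL
  - product 7 (Keyboard): category_id=1 -> matches Toys
  - product 8 (Webcam): category_id=NULL, no match -> kept with NULL
  - product 9 (Monitor): category_id=3 -> matches Tools
All 9 rows appear; 2 have NULL category.

SQL:
SELECT a.name, b.name AS category
FROM products a
LEFT JOIN categories b ON a.category_id = b.id

Result:
name       | category 
-----------+----------
Chair      | Tools    
Lamp       | Toys     
Pen        | Furniture
Cable      | Furniture
Camera     | Toys     
Headphones | NULL     
Keyboard   | Toys     
Webcam     | NULL     
Monitor    | Tools    


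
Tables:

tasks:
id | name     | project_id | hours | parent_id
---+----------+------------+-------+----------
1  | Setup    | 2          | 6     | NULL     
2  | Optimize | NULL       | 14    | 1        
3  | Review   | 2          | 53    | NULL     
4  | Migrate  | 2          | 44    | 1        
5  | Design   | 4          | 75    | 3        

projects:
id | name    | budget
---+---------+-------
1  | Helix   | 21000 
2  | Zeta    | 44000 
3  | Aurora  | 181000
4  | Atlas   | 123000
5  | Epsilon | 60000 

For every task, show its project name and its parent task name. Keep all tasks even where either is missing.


Two LEFT JOINs from the same base table tasks: one to projects via project_id, one to tasks itself via parent_id. Both are LEFT so every task is preserved.
Match against projects:
  - task 1 (Setup): project_id=2 -> matches Zeta
  - task 2 (Optimize): project_id=NULL, no match -> kept with NULL
  - task 3 (Review): project_id=2 -> matches Zeta
  - task 4 (Migrate): project_id=2 -> matches Zeta
  - task 5 (Design): project_id=4 -> matches Atlas
Match against tasks (self):
  - task 1 (Setup): parent_id=NULL -> NULL
  - task 2 (Optimize): parent_id=1 -> Setup
  - task 3 (Review): parent_id=NULL -> NULL
  - task 4 (Migrate): parent_id=1 -> Setup
  - task 5 (Design): parent_id=3 -> Review

SQL:
SELECT a.name, b.name AS project, c.name AS parent
FROM tasks a
LEFT JOIN projects b ON a.project_id = b.id
LEFT JOIN tasks c ON a.parent_id = c.id

Result:
name     | project | parent
---------+---------+-------
Setup    | Zeta    | NULL  
Optimize | NULL    | Setup 
Review   | Zeta    | NULL  
Migrate  | Zeta    | Setup 
Design   | Atlas   | Review


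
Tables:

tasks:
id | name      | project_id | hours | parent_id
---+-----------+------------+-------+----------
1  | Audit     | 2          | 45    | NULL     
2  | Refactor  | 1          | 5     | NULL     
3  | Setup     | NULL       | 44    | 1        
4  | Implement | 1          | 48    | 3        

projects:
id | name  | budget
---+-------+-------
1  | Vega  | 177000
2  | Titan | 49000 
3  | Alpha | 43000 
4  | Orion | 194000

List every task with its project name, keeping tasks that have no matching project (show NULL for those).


LEFT JOIN keeps every row from tasks (the left table); where project_id has no match in projects, the project columns become NULL. Walk through each task:
  - task 1 (Audit): project_id=2 -> matches Titan
  - task 2 (Refactor): project_id=1 -> matches Vega
  - task 3 (Setup): project_id=NULL, no match -> kept with NULL
  - task 4 (Implement): project_id=1 -> matches Vega
All 4 rows appear; 1 has NULL project.

SQL:
SELECT a.name, b.name AS project
FROM tasks a
LEFT JOIN projects b ON a.project_id = b.id

Result:
name      | project
----------+--------
Audit     | Titan  
Refactor  | Vega   
Setup     | NULL   
Implement | Vega   


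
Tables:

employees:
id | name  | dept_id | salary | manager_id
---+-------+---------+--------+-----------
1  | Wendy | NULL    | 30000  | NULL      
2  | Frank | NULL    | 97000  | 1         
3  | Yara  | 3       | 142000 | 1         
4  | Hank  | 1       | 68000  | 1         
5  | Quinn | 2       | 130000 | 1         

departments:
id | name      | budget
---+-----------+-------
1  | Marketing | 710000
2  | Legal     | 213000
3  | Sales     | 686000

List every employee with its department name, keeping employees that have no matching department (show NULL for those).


LEFT JOIN keeps every row from employees (the left table); where dept_id has no match in departments, the department columns become NULL. Walk through each employee:
  - employee 1 (Wendy): dept_id=NULL, no match -> kept with NULL
  - employee 2 (Frank): dept_id=NULL, no match -> kept with NULL
  - employee 3 (Yara): dept_id=3 -> matches Sales
  - employee 4 (Hank): dept_id=1 -> matches Marketing
  - employee 5 (Quinn): dept_id=2 -> matches Legal
All 5 rows appear; 2 have NULL department.

SQL:
SELECT a.name, b.name AS department
FROM employees a
LEFT JOIN departments b ON a.dept_id = b.id

Result:
name  | department
------+-----------
Wendy | NULL      
Frank | NULL      
Yara  | Sales     
Hank  | Marketing 
Quinn | Legal     


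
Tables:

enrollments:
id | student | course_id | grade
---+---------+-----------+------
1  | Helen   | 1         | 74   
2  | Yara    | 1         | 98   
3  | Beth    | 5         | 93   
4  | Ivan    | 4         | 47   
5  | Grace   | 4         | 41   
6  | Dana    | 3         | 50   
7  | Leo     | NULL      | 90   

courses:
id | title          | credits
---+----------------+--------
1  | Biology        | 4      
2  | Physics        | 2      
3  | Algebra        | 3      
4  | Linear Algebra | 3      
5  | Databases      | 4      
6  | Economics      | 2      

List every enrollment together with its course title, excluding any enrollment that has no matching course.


INNER JOIN keeps only enrollments rows whose course_id matches an id in courses. Walk through each enrollment:
  - enrollment 1 (Helen): course_id=1 -> matches Biology
  - enrollment 2 (Yara): course_id=1 -> matches Biology
  - enrollment 3 (Beth): course_id=5 -> matches Databases
  - enrollment 4 (Ivan): course_id=4 -> matches Linear Algebra
  - enrollment 5 (Grace): course_id=4 -> matches Linear Algebra
  - enrollment 6 (Dana): course_id=3 -> matches Algebra
  - enrollment 7 (Leo): course_id=NULL, no match -> dropped
So 1 of 7 rows is dropped.

SQL:
SELECT a.student, b.title AS course
FROM enrollments a
INNER JOIN courses b ON a.course_id = b.id

Result:
student | course        
--------+---------------
Helen   | Biology       
Yara    | Biology       
Beth    | Databases     
Ivan    | Linear Algebra
Grace   | Linear Algebra
Dana    | Algebra       


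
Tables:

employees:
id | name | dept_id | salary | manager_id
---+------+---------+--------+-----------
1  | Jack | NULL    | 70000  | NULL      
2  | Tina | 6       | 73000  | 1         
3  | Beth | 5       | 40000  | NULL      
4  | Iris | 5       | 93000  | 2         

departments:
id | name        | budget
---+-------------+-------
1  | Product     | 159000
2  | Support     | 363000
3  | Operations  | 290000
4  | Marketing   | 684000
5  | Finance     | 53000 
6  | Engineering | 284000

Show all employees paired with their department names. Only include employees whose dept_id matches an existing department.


INNER JOIN keeps only employees rows whose dept_id matches an id in departments. Walk through each employee:
  - employee 1 (Jack): dept_id=NULL, no match -> dropped
  - employee 2 (Tina): dept_id=6 -> matches Engineering
  - employee 3 (Beth): dept_id=5 -> matches Finance
  - employee 4 (Iris): dept_id=5 -> matches Finance
So 1 of 4 rows is dropped.

SQL:
SELECT a.name, b.name AS department
FROM employees a
INNER JOIN departments b ON a.dept_id = b.id

Result:
name | department 
-----+------------
Tina | Engineering
Beth | Finance    
Iris | Finance    


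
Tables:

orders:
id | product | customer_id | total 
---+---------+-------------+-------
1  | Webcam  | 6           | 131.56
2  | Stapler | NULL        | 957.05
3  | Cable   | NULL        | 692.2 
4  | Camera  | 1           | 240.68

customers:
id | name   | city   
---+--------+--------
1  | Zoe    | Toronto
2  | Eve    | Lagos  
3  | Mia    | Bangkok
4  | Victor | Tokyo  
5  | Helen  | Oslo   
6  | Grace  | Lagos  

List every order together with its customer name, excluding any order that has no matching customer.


INNER JOIN keeps only orders rows whose customer_id matches an id in customers. Walk through each order:
  - order 1 (Webcam): customer_id=6 -> matches Grace
  - order 2 (Stapler): customer_id=NULL, no match -> dropped
  - order 3 (Cable): customer_id=NULL, no match -> dropped
  - order 4 (Camera): customer_id=1 -> matches Zoe
So 2 of 4 rows are dropped.

SQL:
SELECT a.product, b.name AS customer
FROM orders a
INNER JOIN customers b ON a.customer_id = b.id

Result:
product | customer
--------+---------
Webcam  | Grace   
Camera  | Zoe     


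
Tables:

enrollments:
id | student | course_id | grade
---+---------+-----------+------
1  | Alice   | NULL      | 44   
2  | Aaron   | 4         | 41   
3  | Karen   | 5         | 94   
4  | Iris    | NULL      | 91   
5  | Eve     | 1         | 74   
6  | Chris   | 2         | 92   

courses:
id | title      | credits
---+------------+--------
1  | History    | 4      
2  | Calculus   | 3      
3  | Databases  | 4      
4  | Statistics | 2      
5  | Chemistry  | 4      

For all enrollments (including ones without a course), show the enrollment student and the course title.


LEFT JOIN keeps every row from enrollments (the left table); where course_id has no match in courses, the course columns become NULL. Walk through each enrollment:
  - enrollment 1 (Alice): course_id=NULL, no match -> kept with NULL
  - enrollment 2 (Aaron): course_id=4 -> matches Statistics
  - enrollment 3 (Karen): course_id=5 -> matches Chemistry
  - enrollment 4 (Iris): course_id=NULL, no match -> kept with NULL
  - enrollment 5 (Eve): course_id=1 -> matches History
  - enrollment 6 (Chris): course_id=2 -> matches Calculus
All 6 rows appear; 2 have NULL course.

SQL:
SELECT a.student, b.title AS course
FROM enrollments a
LEFT JOIN courses b ON a.course_id = b.id

Result:
student | course    
--------+-----------
Alice   | NULL      
Aaron   | Statistics
Karen   | Chemistry 
Iris    | NULL      
Eve     | History   
Chris   | Calculus  


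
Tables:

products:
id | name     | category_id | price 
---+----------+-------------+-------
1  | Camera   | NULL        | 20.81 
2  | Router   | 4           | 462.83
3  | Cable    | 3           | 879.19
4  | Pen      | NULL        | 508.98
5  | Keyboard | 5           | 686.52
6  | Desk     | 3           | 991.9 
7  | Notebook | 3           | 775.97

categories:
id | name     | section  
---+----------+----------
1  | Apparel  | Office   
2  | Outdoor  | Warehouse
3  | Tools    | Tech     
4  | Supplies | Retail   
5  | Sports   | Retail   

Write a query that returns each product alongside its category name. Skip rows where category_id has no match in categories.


INNER JOIN keeps only products rows whose category_id matches an id in categories. Walk through each product:
  - product 1 (Camera): category_id=NULL, no match -> dropped
  - product 2 (Router): category_id=4 -> matches Supplies
  - product 3 (Cable): category_id=3 -> matches Tools
  - product 4 (Pen): category_id=NULL, no match -> dropped
  - product 5 (Keyboard): category_id=5 -> matches Sports
  - product 6 (Desk): category_id=3 -> matches Tools
  - product 7 (Notebook): category_id=3 -> matches Tools
So 2 of 7 rows are dropped.

SQL:
SELECT a.name, b.name AS category
FROM products a
INNER JOIN categories b ON a.category_id = b.id

Result:
name     | category
---------+---------
Router   | Supplies
Cable    | Tools   
Keyboard | Sports  
Desk     | Tools   
Notebook | Tools   


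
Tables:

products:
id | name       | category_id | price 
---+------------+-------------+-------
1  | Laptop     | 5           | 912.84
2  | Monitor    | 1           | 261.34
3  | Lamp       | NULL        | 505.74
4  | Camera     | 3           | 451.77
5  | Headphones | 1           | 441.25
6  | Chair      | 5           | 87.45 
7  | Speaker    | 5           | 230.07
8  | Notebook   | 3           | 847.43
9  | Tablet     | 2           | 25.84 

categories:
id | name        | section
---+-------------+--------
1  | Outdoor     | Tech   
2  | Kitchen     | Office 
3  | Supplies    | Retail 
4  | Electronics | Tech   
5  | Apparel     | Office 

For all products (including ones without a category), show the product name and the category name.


LEFT JOIN keeps every row from products (the left table); where category_id has no match in categories, the category columns become NULL. Walk through each product:
  - product 1 (Laptop): category_id=5 -> matches Apparel
  - product 2 (Monitor): category_id=1 -> matches Outdoor
  - product 3 (Lamp): category_id=NULL, no match -> kept with NULL
  - product 4 (Camera): category_id=3 -> matches Supplies
  - product 5 (Headphones): category_id=1 -> matches Outdoor
  - product 6 (Chair): category_id=5 -> matches Apparel
  - product 7 (Speaker): category_id=5 -> matches Apparel
  - product 8 (Notebook): category_id=3 -> matches Supplies
  - product 9 (Tablet): category_id=2 -> matches Kitchen
All 9 rows appear; 1 has NULL category.

SQL:
SELECT a.name, b.name AS category
FROM products a
LEFT JOIN categories b ON a.category_id = b.id

Result:
name       | category
-----------+---------
Laptop     | Apparel 
Monitor    | Outdoor 
Lamp       | NULL    
Camera     | Supplies
Headphones | Outdoor 
Chair      | Apparel 
Speaker    | Apparel 
Notebook   | Supplies
Tablet     | Kitchen 


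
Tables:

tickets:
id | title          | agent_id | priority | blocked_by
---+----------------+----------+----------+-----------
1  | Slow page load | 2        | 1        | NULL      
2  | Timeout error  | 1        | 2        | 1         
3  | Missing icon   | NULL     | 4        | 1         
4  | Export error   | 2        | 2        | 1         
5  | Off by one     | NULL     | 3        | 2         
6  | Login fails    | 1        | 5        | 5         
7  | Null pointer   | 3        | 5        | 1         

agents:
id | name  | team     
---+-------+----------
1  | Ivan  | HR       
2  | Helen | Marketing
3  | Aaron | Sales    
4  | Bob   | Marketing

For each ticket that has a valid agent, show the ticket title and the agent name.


INNER JOIN keeps only tickets rows whose agent_id matches an id in agents. Walk through each ticket:
  - ticket 1 (Slow page load): agent_id=2 -> matches Helen
  - ticket 2 (Timeout error): agent_id=1 -> matches Ivan
  - ticket 3 (Missing icon): agent_id=NULL, no match -> dropped
  - ticket 4 (Export error): agent_id=2 -> matches Helen
  - ticket 5 (Off by one): agent_id=NULL, no match -> dropped
  - ticket 6 (Login fails): agent_id=1 -> matches Ivan
  - ticket 7 (Null pointer): agent_id=3 -> matches Aaron
So 2 of 7 rows are dropped.

SQL:
SELECT a.title, b.name AS agent
FROM tickets a
INNER JOIN agents b ON a.agent_id = b.id

Result:
title          | agent
---------------+------
Slow page load | Helen
Timeout error  | Ivan 
Export error   | Helen
Login fails    | Ivan 
Null pointer   | Aaron


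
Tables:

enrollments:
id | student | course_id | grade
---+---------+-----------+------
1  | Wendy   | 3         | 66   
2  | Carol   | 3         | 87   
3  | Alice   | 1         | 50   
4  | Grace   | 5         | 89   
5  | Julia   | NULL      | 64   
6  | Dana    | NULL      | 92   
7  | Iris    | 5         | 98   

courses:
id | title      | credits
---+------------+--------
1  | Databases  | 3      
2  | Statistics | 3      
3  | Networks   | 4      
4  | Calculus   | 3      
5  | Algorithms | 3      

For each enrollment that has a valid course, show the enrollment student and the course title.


INNER JOIN keeps only enrollments rows whose course_id matches an id in courses. Walk through each enrollment:
  - enrollment 1 (Wendy): course_id=3 -> matches Networks
  - enrollment 2 (Carol): course_id=3 -> matches Networks
  - enrollment 3 (Alice): course_id=1 -> matches Databases
  - enrollment 4 (Grace): course_id=5 -> matches Algorithms
  - enrollment 5 (Julia): course_id=NULL, no match -> dropped
  - enrollment 6 (Dana): course_id=NULL, no match -> dropped
  - enrollment 7 (Iris): course_id=5 -> matches Algorithms
So 2 of 7 rows are dropped.

SQL:
SELECT a.student, b.title AS course
FROM enrollments a
INNER JOIN courses b ON a.course_id = b.id

Result:
student | course    
--------+-----------
Wendy   | Networks  
Carol   | Networks  
Alice   | Databases 
Grace   | Algorithms
Iris    | Algorithms


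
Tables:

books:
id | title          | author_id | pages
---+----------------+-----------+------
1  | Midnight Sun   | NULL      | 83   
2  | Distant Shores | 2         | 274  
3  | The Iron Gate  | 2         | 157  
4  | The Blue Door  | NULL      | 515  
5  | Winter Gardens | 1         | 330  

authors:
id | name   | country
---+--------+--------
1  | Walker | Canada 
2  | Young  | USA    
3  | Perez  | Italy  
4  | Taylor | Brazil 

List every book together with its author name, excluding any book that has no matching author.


INNER JOIN keeps only books rows whose author_id matches an id in authors. Walk through each book:
  - book 1 (Midnight Sun): author_id=NULL, no match -> dropped
  - book 2 (Distant Shores): author_id=2 -> matches Young
  - book 3 (The Iron Gate): author_id=2 -> matches Young
  - book 4 (The Blue Door): author_id=NULL, no match -> dropped
  - book 5 (Winter Gardens): author_id=1 -> matches Walker
So 2 of 5 rows are dropped.

SQL:
SELECT a.title, b.name AS author
FROM books a
INNER JOIN authors b ON a.author_id = b.id

Result:
title          | author
---------------+-------
Distant Shores | Young 
The Iron Gate  | Young 
Winter Gardens | Walker


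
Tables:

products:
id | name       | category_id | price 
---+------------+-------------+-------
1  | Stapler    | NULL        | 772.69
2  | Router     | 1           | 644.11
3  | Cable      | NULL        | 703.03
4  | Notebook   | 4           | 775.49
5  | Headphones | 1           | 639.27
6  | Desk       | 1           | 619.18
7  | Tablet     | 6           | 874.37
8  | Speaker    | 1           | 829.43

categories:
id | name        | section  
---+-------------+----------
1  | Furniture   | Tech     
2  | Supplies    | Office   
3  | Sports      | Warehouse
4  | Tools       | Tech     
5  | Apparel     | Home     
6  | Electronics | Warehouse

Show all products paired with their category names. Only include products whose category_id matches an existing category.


INNER JOIN keeps only products rows whose category_id matches an id in categories. Walk through each product:
  - product 1 (Stapler): category_id=NULL, no match -> dropped
  - product 2 (Router): category_id=1 -> matches Furniture
  - product 3 (Cable): category_id=NULL, no match -> dropped
  - product 4 (Notebook): category_id=4 -> matches Tools
  - product 5 (Headphones): category_id=1 -> matches Furniture
  - product 6 (Desk): category_id=1 -> matches Furniture
  - product 7 (Tablet): category_id=6 -> matches Electronics
  - product 8 (Speaker): category_id=1 -> matches Furniture
So 2 of 8 rows are dropped.

SQL:
SELECT a.name, b.name AS category
FROM products a
INNER JOIN categories b ON a.category_id = b.id

Result:
name       | category   
-----------+------------
Router     | Furniture  
Notebook   | Tools      
Headphones | Furniture  
Desk       | Furniture  
Tablet     | Electronics
Speaker    | Furniture  


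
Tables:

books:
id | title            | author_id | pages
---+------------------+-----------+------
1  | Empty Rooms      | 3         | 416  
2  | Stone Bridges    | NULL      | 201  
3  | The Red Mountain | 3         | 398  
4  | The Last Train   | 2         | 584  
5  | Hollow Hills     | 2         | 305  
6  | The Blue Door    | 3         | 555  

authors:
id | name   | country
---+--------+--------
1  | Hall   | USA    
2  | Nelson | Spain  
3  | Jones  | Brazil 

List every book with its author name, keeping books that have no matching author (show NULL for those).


LEFT JOIN keeps every row from books (the left table); where author_id has no match in authors, the author columns become NULL. Walk through each book:
  - book 1 (Empty Rooms): author_id=3 -> matches Jones
  - book 2 (Stone Bridges): author_id=NULL, no match -> kept with NULL
  - book 3 (The Red Mountain): author_id=3 -> matches Jones
  - book 4 (The Last Train): author_id=2 -> matches Nelson
  - book 5 (Hollow Hills): author_id=2 -> matches Nelson
  - book 6 (The Blue Door): author_id=3 -> matches Jones
All 6 rows appear; 1 has NULL author.

SQL:
SELECT a.title, b.name AS author
FROM books a
LEFT JOIN authors b ON a.author_id = b.id

Result:
title            | author
-----------------+-------
Empty Rooms      | Jones 
Stone Bridges    | NULL  
The Red Mountain | Jones 
The Last Train   | Nelson
Hollow Hills     | Nelson
The Blue Door    | Jones 


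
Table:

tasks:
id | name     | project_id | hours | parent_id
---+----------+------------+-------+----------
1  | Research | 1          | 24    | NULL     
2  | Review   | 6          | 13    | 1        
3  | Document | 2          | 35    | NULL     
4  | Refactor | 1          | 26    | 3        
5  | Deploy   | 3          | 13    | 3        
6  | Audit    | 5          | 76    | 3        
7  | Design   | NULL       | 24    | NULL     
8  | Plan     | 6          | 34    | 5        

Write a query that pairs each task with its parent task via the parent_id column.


This is a self-join: tasks is joined to a second copy of itself, matching each row's parent_id to another row's id. Use LEFT JOIN so rows with parent_id=NULL are kept.
  - task 1 (Research): parent_id=NULL -> NULL
  - task 2 (Review): parent_id=1 -> Research
  - task 3 (Document): parent_id=NULL -> NULL
  - task 4 (Refactor): parent_id=3 -> Document
  - task 5 (Deploy): parent_id=3 -> Document
  - task 6 (Audit): parent_id=3 -> Document
  - task 7 (Design): parent_id=NULL -> NULL
  - task 8 (Plan): parent_id=5 -> Deploy

SQL:
SELECT a.name AS item, b.name AS parent
FROM tasks a
LEFT JOIN tasks b ON a.parent_id = b.id

Result:
item     | parent  
---------+---------
Research | NULL    
Review   | Research
Document | NULL    
Refactor | Document
Deploy   | Document
Audit    | Document
Design   | NULL    
Plan     | Deploy  


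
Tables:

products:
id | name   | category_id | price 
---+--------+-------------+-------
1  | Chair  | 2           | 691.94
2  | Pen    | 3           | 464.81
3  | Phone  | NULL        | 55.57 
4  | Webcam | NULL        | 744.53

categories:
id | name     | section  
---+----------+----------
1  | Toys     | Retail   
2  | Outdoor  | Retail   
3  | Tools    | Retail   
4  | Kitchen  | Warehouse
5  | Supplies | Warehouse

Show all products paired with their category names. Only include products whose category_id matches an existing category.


INNER JOIN keeps only products rows whose category_id matches an id in categories. Walk through each product:
  - product 1 (Chair): category_id=2 -> matches Outdoor
  - product 2 (Pen): category_id=3 -> matches Tools
  - product 3 (Phone): category_id=NULL, no match -> dropped
  - product 4 (Webcam): category_id=NULL, no match -> dropped
So 2 of 4 rows are dropped.

SQL:
SELECT a.name, b.name AS category
FROM products a
INNER JOIN categories b ON a.category_id = b.id

Result:
name  | category
------+---------
Chair | Outdoor 
Pen   | Tools   


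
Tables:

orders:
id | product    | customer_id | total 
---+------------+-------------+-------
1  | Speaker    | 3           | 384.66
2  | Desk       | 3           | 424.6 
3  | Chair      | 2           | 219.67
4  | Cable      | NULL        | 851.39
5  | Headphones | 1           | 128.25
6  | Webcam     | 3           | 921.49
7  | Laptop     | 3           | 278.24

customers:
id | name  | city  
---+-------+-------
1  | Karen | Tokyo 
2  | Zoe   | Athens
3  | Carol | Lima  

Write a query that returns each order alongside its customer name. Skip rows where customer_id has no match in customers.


INNER JOIN keeps only orders rows whose customer_id matches an id in customers. Walk through each order:
  - order 1 (Speaker): customer_id=3 -> matches Carol
  - order 2 (Desk): customer_id=3 -> matches Carol
  - order 3 (Chair): customer_id=2 -> matches Zoe
  - order 4 (Cable): customer_id=NULL, no match -> dropped
  - order 5 (Headphones): customer_id=1 -> matches Karen
  - order 6 (Webcam): customer_id=3 -> matches Carol
  - order 7 (Laptop): customer_id=3 -> matches Carol
So 1 of 7 rows is dropped.

SQL:
SELECT a.product, b.name AS customer
FROM orders a
INNER JOIN customers b ON a.customer_id = b.id

Result:
product    | customer
-----------+---------
Speaker    | Carol   
Desk       | Carol   
Chair      | Zoe     
Headphones | Karen   
Webcam     | Carol   
Laptop     | Carol   


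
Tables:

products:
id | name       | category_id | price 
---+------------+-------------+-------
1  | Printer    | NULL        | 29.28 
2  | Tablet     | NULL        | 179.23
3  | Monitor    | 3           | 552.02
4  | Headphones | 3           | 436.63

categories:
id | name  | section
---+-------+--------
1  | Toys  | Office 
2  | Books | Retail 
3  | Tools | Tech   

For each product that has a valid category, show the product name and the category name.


INNER JOIN keeps only products rows whose category_id matches an id in categories. Walk through each product:
  - product 1 (Printer): category_id=NULL, no match -> dropped
  - product 2 (Tablet): category_id=NULL, no match -> dropped
  - product 3 (Monitor): category_id=3 -> matches Tools
  - product 4 (Headphones): category_id=3 -> matches Tools
So 2 of 4 rows are dropped.

SQL:
SELECT a.name, b.name AS category
FROM products a
INNER JOIN categories b ON a.category_id = b.id

Result:
name       | category
-----------+---------
Monitor    | Tools   
Headphones | Tools   


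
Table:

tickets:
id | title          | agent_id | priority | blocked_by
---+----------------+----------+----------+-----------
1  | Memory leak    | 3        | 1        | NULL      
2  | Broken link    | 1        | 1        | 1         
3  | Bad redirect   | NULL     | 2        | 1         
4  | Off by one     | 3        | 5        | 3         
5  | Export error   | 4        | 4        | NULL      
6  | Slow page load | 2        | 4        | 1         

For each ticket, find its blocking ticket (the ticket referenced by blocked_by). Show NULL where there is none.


This is a self-join: tickets is joined to a second copy of itself, matching each row's blocked_by to another row's id. Use LEFT JOIN so rows with blocked_by=NULL are kept.
  - ticket 1 (Memory leak): blocked_by=NULL -> NULL
  - ticket 2 (Broken link): blocked_by=1 -> Memory leak
  - ticket 3 (Bad redirect): blocked_by=1 -> Memory leak
  - ticket 4 (Off by one): blocked_by=3 -> Bad redirect
  - ticket 5 (Export error): blocked_by=NULL -> NULL
  - ticket 6 (Slow page load): blocked_by=1 -> Memory leak

SQL:
SELECT a.title AS item, b.title AS blocked_by
FROM tickets a
LEFT JOIN tickets b ON a.blocked_by = b.id

Result:
item           | blocked_by  
---------------+-------------
Memory leak    | NULL        
Broken link    | Memory leak 
Bad redirect   | Memory leak 
Off by one     | Bad redirect
Export error   | NULL        
Slow page load | Memory leak 


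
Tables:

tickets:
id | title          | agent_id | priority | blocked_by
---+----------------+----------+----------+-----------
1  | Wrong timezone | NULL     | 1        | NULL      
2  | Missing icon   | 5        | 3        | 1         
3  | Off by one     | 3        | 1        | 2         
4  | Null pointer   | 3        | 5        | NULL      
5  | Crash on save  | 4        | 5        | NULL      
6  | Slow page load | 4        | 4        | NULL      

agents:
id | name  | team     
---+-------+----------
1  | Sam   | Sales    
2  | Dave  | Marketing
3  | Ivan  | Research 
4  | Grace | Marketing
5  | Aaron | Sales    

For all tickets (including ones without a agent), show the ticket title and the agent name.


LEFT JOIN keeps every row from tickets (the left table); where agent_id has no match in agents, the agent columns become NULL. Walk through each ticket:
  - ticket 1 (Wrong timezone): agent_id=NULL, no match -> kept with NULL
  - ticket 2 (Missing icon): agent_id=5 -> matches Aaron
  - ticket 3 (Off by one): agent_id=3 -> matches Ivan
  - ticket 4 (Null pointer): agent_id=3 -> matches Ivan
  - ticket 5 (Crash on save): agent_id=4 -> matches Grace
  - ticket 6 (Slow page load): agent_id=4 -> matches Grace
All 6 rows appear; 1 has NULL agent.

SQL:
SELECT a.title, b.name AS agent
FROM tickets a
LEFT JOIN agents b ON a.agent_id = b.id

Result:
title          | agent
---------------+------
Wrong timezone | NULL 
Missing icon   | Aaron
Off by one     | Ivan 
Null pointer   | Ivan 
Crash on save  | Grace
Slow page load | Grace


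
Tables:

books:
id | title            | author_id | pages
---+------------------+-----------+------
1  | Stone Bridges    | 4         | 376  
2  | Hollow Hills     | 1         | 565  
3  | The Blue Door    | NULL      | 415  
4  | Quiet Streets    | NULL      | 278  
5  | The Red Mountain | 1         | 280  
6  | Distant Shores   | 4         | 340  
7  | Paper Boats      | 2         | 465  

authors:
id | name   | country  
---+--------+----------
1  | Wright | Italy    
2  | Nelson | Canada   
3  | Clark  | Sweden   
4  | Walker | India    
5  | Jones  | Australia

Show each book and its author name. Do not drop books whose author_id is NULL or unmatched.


LEFT JOIN keeps every row from books (the left table); where author_id has no match in authors, the author columns become NULL. Walk through each book:
  - book 1 (Stone Bridges): author_id=4 -> matches Walker
  - book 2 (Hollow Hills): author_id=1 -> matches Wright
  - book 3 (The Blue Door): author_id=NULL, no match -> kept with NULL
  - book 4 (Quiet Streets): author_id=NULL, no match -> kept with NULL
  - book 5 (The Red Mountain): author_id=1 -> matches Wright
  - book 6 (Distant Shores): author_id=4 -> matches Walker
  - book 7 (Paper Boats): author_id=2 -> matches Nelson
All 7 rows appear; 2 have NULL author.

SQL:
SELECT a.title, b.name AS author
FROM books a
LEFT JOIN authors b ON a.author_id = b.id

Result:
title            | author
-----------------+-------
Stone Bridges    | Walker
Hollow Hills     | Wright
The Blue Door    | NULL  
Quiet Streets    | NULL  
The Red Mountain | Wright
Distant Shores   | Walker
Paper Boats      | Nelson


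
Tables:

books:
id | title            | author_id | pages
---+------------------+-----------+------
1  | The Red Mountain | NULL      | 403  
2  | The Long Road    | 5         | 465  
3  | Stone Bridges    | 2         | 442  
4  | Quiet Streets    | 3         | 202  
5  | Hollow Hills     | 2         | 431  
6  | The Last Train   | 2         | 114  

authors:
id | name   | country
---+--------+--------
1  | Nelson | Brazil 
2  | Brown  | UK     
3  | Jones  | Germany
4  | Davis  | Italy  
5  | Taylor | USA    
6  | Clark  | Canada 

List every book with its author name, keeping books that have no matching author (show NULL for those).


LEFT JOIN keeps every row from books (the left table); where author_id has no match in authors, the author columns become NULL. Walk through each book:
  - book 1 (The Red Mountain): author_id=NULL, no match -> kept with NULL
  - book 2 (The Long Road): author_id=5 -> matches Taylor
  - book 3 (Stone Bridges): author_id=2 -> matches Brown
  - book 4 (Quiet Streets): author_id=3 -> matches Jones
  - book 5 (Hollow Hills): author_id=2 -> matches Brown
  - book 6 (The Last Train): author_id=2 -> matches Brown
All 6 rows appear; 1 has NULL author.

SQL:
SELECT a.title, b.name AS author
FROM books a
LEFT JOIN authors b ON a.author_id = b.id

Result:
title            | author
-----------------+-------
The Red Mountain | NULL  
The Long Road    | Taylor
Stone Bridges    | Brown 
Quiet Streets    | Jones 
Hollow Hills     | Brown 
The Last Train   | Brown 


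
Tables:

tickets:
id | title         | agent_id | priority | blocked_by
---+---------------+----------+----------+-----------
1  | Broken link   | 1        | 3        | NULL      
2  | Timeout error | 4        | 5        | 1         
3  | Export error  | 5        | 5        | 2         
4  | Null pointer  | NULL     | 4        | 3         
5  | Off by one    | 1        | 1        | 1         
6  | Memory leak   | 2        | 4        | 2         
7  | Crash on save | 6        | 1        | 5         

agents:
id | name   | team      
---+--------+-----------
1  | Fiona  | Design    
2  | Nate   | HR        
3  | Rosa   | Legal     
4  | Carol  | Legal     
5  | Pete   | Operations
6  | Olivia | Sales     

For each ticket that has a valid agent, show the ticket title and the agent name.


INNER JOIN keeps only tickets rows whose agent_id matches an id in agents. Walk through each ticket:
  - ticket 1 (Broken link): agent_id=1 -> matches Fiona
  - ticket 2 (Timeout error): agent_id=4 -> matches Carol
  - ticket 3 (Export error): agent_id=5 -> matches Pete
  - ticket 4 (Null pointer): agent_id=NULL, no match -> dropped
  - ticket 5 (Off by one): agent_id=1 -> matches Fiona
  - ticket 6 (Memory leak): agent_id=2 -> matches Nate
  - ticket 7 (Crash on save): agent_id=6 -> matches Olivia
So 1 of 7 rows is dropped.

SQL:
SELECT a.title, b.name AS agent
FROM tickets a
INNER JOIN agents b ON a.agent_id = b.id

Result:
title         | agent 
--------------+-------
Broken link   | Fiona 
Timeout error | Carol 
Export error  | Pete  
Off by one    | Fiona 
Memory leak   | Nate  
Crash on save | Olivia


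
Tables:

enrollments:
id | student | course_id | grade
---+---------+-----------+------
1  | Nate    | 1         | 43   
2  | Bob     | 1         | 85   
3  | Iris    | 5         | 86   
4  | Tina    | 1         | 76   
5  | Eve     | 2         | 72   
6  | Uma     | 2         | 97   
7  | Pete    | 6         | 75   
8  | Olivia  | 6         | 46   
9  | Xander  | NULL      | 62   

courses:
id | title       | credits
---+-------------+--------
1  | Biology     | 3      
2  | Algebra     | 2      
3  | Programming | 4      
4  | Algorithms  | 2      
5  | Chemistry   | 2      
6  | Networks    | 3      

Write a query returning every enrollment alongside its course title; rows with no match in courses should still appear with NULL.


LEFT JOIN keeps every row from enrollments (the left table); where course_id has no match in courses, the course columns become NULL. Walk through each enrollment:
  - enrollment 1 (Nate): course_id=1 -> matches Biology
  - enrollment 2 (Bob): course_id=1 -> matches Biology
  - enrollment 3 (Iris): course_id=5 -> matches Chemistry
  - enrollment 4 (Tina): course_id=1 -> matches Biology
  - enrollment 5 (Eve): course_id=2 -> matches Algebra
  - enrollment 6 (Uma): course_id=2 -> matches Algebra
  - enrollment 7 (Pete): course_id=6 -> matches Networks
  - enrollment 8 (Olivia): course_id=6 -> matches Networks
  - enrollment 9 (Xander): course_id=NULL, no match -> kept with NULL
All 9 rows appear; 1 has NULL course.

SQL:
SELECT a.student, b.title AS course
FROM enrollments a
LEFT JOIN courses b ON a.course_id = b.id

Result:
student | course   
--------+----------
Nate    | Biology  
Bob     | Biology  
Iris    | Chemistry
Tina    | Biology  
Eve     | Algebra  
Uma     | Algebra  
Pete    | Networks 
Olivia  | Networks 
Xander  | NULL     


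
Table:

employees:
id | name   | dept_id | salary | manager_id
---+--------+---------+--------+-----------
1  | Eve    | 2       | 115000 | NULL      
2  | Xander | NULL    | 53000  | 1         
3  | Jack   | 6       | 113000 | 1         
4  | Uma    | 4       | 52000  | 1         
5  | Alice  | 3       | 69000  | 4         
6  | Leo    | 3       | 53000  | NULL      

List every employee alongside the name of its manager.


This is a self-join: employees is joined to a second copy of itself, matching each row's manager_id to another row's id. Use LEFT JOIN so rows with manager_id=NULL are kept.
  - employee 1 (Eve): manager_id=NULL -> NULL
  - employee 2 (Xander): manager_id=1 -> Eve
  - employee 3 (Jack): manager_id=1 -> Eve
  - employee 4 (Uma): manager_id=1 -> Eve
  - employee 5 (Alice): manager_id=4 -> Uma
  - employee 6 (Leo): manager_id=NULL -> NULL

SQL:
SELECT a.name AS item, b.name AS manager
FROM employees a
LEFT JOIN employees b ON a.manager_id = b.id

Result:
item   | manager
-------+--------
Eve    | NULL   
Xander | Eve    
Jack   | Eve    
Uma    | Eve    
Alice  | Uma    
Leo    | NULL   


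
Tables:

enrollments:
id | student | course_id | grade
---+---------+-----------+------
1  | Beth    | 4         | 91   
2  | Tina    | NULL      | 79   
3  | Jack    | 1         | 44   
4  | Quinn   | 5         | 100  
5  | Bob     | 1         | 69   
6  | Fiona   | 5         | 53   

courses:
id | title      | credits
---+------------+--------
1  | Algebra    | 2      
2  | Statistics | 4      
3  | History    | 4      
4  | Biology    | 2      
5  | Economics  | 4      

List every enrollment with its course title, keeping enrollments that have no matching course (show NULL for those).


LEFT JOIN keeps every row from enrollments (the left table); where course_id has no match in courses, the course columns become NULL. Walk through each enrollment:
  - enrollment 1 (Beth): course_id=4 -> matches Biology
  - enrollment 2 (Tina): course_id=NULL, no match -> kept with NULL
  - enrollment 3 (Jack): course_id=1 -> matches Algebra
  - enrollment 4 (Quinn): course_id=5 -> matches Economics
  - enrollment 5 (Bob): course_id=1 -> matches Algebra
  - enrollment 6 (Fiona): course_id=5 -> matches Economics
All 6 rows appear; 1 has NULL course.

SQL:
SELECT a.student, b.title AS course
FROM enrollments a
LEFT JOIN courses b ON a.course_id = b.id

Result:
student | course   
--------+----------
Beth    | Biology  
Tina    | NULL     
Jack    | Algebra  
Quinn   | Economics
Bob     | Algebra  
Fiona   | Economics


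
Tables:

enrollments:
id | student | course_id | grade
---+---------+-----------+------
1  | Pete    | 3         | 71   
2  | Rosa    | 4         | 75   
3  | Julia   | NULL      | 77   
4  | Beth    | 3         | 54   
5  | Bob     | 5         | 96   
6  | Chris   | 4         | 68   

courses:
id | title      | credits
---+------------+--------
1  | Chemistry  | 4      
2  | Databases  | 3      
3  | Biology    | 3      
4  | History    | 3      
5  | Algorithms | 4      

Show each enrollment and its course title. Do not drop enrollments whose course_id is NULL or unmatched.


LEFT JOIN keeps every row from enrollments (the left table); where course_id has no match in courses, the course columns become NULL. Walk through each enrollment:
  - enrollment 1 (Pete): course_id=3 -> matches Biology
  - enrollment 2 (Rosa): course_id=4 -> matches History
  - enrollment 3 (Julia): course_id=NULL, no match -> kept with NULL
  - enrollment 4 (Beth): course_id=3 -> matches Biology
  - enrollment 5 (Bob): course_id=5 -> matches Algorithms
  - enrollment 6 (Chris): course_id=4 -> matches History
All 6 rows appear; 1 has NULL course.

SQL:
SELECT a.student, b.title AS course
FROM enrollments a
LEFT JOIN courses b ON a.course_id = b.id

Result:
student | course    
--------+-----------
Pete    | Biology   
Rosa    | History   
Julia   | NULL      
Beth    | Biology   
Bob     | Algorithms
Chris   | History   


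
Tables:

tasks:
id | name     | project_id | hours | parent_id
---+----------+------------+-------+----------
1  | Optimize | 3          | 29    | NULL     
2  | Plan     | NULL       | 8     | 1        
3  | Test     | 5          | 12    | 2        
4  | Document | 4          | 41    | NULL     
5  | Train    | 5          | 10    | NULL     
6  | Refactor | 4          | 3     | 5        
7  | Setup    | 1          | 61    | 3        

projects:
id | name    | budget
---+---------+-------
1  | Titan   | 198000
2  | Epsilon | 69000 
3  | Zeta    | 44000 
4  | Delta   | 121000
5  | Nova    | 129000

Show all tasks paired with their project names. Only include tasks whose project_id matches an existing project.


INNER JOIN keeps only tasks rows whose project_id matches an id in projects. Walk through each task:
  - task 1 (Optimize): project_id=3 -> matches Zeta
  - task 2 (Plan): project_id=NULL, no match -> dropped
  - task 3 (Test): project_id=5 -> matches Nova
  - task 4 (Document): project_id=4 -> matches Delta
  - task 5 (Train): project_id=5 -> matches Nova
  - task 6 (Refactor): project_id=4 -> matches Delta
  - task 7 (Setup): project_id=1 -> matches Titan
So 1 of 7 rows is dropped.

SQL:
SELECT a.name, b.name AS project
FROM tasks a
INNER JOIN projects b ON a.project_id = b.id

Result:
name     | project
---------+--------
Optimize | Zeta   
Test     | Nova   
Document | Delta  
Train    | Nova   
Refactor | Delta  
Setup    | Titan  
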